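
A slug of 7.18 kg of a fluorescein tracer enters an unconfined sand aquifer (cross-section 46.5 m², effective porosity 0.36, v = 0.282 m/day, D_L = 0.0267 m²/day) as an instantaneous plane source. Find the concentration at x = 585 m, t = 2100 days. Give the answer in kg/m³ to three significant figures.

0.0128 kg/m³

For an instantaneous plane source, C(x,t) = M/(n_e·A·√(4πDt)) · exp(−(x−vt)²/(4Dt)), with n_e·A the pore (flow) area.
Plume center vt = 0.282 × 2100 = 592.2 m, so the well at 585 m is 7.2 m upgradient of the peak.
√(4πDt) = 26.54 m, giving peak height M/(n_e·A·√(4πDt)) = 7.18/(0.36 × 46.5 × 26.54) = 0.01616 kg/m³.
(x−vt)²/(4Dt) = (-7.2)²/(4 × 0.0267 × 2100) = 0.2311; exp(−0.2311) = 0.7937.
C = 0.01616 × 0.7937 = 0.0128 kg/m³.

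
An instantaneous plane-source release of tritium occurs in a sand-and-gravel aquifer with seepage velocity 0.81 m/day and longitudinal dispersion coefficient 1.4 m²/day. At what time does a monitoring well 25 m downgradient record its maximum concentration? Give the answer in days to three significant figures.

28.8 days

For the 1D instantaneous-source solution, setting ∂C/∂t = 0 at fixed x gives v²t² + 2Dt − x² = 0, so t = (√(D² + v²x²) − D)/v².
√(D² + v²x²) = √(1.4² + 0.81² × 25²) = 20.30; v² = 0.6561.
t = (20.30 − 1.4)/0.6561 = 28.8 days (vs. the pure-advection estimate x/v = 30.9 d).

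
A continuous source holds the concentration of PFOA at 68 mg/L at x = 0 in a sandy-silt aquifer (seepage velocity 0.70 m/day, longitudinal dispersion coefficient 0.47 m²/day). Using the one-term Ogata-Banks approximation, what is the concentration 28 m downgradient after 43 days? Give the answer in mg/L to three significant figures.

42.8 mg/L

For a continuous step input, C/C₀ ≈ ½·erfc((x−vt)/(2√(Dt))).
vt = 0.70 × 43 = 30.1 m and 2√(Dt) = 2√(0.47 × 43) = 8.991 m.
Argument (x−vt)/(2√(Dt)) = (28 − 30.1)/8.991 = -0.2336; ½·erfc(-0.2336) = 0.6294.
C = 68 × 0.6294 = 42.8 mg/L.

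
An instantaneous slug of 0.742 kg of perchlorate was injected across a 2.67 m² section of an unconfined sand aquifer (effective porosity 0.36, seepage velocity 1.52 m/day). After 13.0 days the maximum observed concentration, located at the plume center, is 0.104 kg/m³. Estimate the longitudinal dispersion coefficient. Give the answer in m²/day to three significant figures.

At the plume center C_max = M/(n_e·A·√(4πDt)), so D = M²/(4πt·(n_e·A·C_max)²).
n_e·A·C_max = 0.36 × 2.67 × 0.104 = 0.09996 kg/m.
D = 0.742²/(4π × 13.0 × 0.09996²) = 0.337 m²/day.

0.337 m²/day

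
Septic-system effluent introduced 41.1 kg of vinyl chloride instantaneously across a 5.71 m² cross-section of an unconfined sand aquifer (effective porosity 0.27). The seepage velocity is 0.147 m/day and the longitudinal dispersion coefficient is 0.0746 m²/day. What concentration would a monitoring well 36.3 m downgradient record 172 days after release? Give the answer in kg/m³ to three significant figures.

0.197 kg/m³

For an instantaneous plane source, C(x,t) = M/(n_e·A·√(4πDt)) · exp(−(x−vt)²/(4Dt)), with n_e·A the pore (flow) area.
Plume center vt = 0.147 × 172 = 25.284 m, so the well at 36.3 m is 11.016 m downgradient of the peak.
√(4πDt) = 12.70 m, giving peak height M/(n_e·A·√(4πDt)) = 41.1/(0.27 × 5.71 × 12.70) = 2.099 kg/m³.
(x−vt)²/(4Dt) = (11.016)²/(4 × 0.0746 × 172) = 2.364; exp(−2.364) = 0.09404.
C = 2.099 × 0.09404 = 0.197 kg/m³.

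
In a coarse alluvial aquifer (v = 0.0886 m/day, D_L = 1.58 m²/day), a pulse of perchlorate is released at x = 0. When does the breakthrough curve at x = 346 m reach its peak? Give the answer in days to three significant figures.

3710 days

For the 1D instantaneous-source solution, setting ∂C/∂t = 0 at fixed x gives v²t² + 2Dt − x² = 0, so t = (√(D² + v²x²) − D)/v².
√(D² + v²x²) = √(1.58² + 0.0886² × 346²) = 30.70; v² = 0.00784996.
t = (30.70 − 1.58)/0.00784996 = 3710 days (vs. the pure-advection estimate x/v = 3910 d).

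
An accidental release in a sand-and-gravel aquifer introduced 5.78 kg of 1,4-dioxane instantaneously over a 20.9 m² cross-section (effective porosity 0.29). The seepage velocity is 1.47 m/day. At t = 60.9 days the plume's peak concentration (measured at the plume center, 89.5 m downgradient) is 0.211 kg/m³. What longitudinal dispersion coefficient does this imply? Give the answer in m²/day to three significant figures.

0.0267 m²/day

At the plume center C_max = M/(n_e·A·√(4πDt)), so D = M²/(4πt·(n_e·A·C_max)²).
n_e·A·C_max = 0.29 × 20.9 × 0.211 = 1.279 kg/m.
D = 5.78²/(4π × 60.9 × 1.279²) = 0.0267 m²/day.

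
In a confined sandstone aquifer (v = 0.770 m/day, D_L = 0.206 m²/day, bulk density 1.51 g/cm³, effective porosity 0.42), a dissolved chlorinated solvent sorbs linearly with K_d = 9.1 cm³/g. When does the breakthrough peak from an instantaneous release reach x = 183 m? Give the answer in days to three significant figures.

Retardation factor R = 1 + ρ_b·K_d/n = 1 + 1.51 × 9.1/0.42 = 33.72.
Sorption retards both mechanisms: v_R = v/R = 0.02284 m/day, D_R = D/R = 0.006109 m²/day.
Peak time from v_R²t² + 2D_R t − x² = 0: t = (√(D_R² + v_R²x²) − D_R)/v_R².
√(D_R² + v_R²x²) = √(0.006109² + 0.02284² × 183²) = 4.180; v_R² = 0.0005217.
t = (4.180 − 0.006109)/0.0005217 = 8000 days.

8000 days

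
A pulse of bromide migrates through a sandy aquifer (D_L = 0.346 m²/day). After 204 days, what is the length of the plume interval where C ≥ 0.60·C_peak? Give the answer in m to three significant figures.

The plume is Gaussian with σ = √(2Dt) = √(2 × 0.346 × 204) = 11.88 m.
C/C_peak = exp(−Δx²/(2σ²)) = 0.60 ⇒ Δx = σ·√(−2 ln 0.60) = 11.88 × 1.011 = 12.01 m.
Width = 2Δx = 24.0 m.

24.0 m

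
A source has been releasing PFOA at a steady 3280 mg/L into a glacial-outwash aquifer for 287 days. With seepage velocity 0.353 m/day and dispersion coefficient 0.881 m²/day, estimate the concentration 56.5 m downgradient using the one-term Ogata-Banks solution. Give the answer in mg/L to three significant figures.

3200 mg/L

For a continuous step input, C/C₀ ≈ ½·erfc((x−vt)/(2√(Dt))).
vt = 0.353 × 287 = 101.311 m and 2√(Dt) = 2√(0.881 × 287) = 31.80 m.
Argument (x−vt)/(2√(Dt)) = (56.5 − 101.311)/31.80 = -1.409; ½·erfc(-1.409) = 0.9768.
C = 3280 × 0.9768 = 3200 mg/L.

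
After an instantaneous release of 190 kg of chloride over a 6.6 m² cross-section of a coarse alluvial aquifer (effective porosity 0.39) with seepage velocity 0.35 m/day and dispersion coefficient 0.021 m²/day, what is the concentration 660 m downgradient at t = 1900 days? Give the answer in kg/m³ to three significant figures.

2.82 kg/m³

For an instantaneous plane source, C(x,t) = M/(n_e·A·√(4πDt)) · exp(−(x−vt)²/(4Dt)), with n_e·A the pore (flow) area.
Plume center vt = 0.35 × 1900 = 665 m, so the well at 660 m is 5 m upgradient of the peak.
√(4πDt) = 22.39 m, giving peak height M/(n_e·A·√(4πDt)) = 190/(0.39 × 6.6 × 22.39) = 3.297 kg/m³.
(x−vt)²/(4Dt) = (-5)²/(4 × 0.021 × 1900) = 0.1566; exp(−0.1566) = 0.8550.
C = 3.297 × 0.8550 = 2.82 kg/m³.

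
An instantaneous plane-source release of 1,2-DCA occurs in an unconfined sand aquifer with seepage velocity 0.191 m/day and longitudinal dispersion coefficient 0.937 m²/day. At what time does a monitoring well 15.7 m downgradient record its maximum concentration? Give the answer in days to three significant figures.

60.4 days

For the 1D instantaneous-source solution, setting ∂C/∂t = 0 at fixed x gives v²t² + 2Dt − x² = 0, so t = (√(D² + v²x²) − D)/v².
√(D² + v²x²) = √(0.937² + 0.191² × 15.7²) = 3.142; v² = 0.036481.
t = (3.142 − 0.937)/0.036481 = 60.4 days (vs. the pure-advection estimate x/v = 82.2 d).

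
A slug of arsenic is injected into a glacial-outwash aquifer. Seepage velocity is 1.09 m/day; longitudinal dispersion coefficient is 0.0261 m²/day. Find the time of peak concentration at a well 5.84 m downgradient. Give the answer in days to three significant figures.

5.34 days

For the 1D instantaneous-source solution, setting ∂C/∂t = 0 at fixed x gives v²t² + 2Dt − x² = 0, so t = (√(D² + v²x²) − D)/v².
√(D² + v²x²) = √(0.0261² + 1.09² × 5.84²) = 6.366; v² = 1.1881.
t = (6.366 − 0.0261)/1.1881 = 5.34 days (vs. the pure-advection estimate x/v = 5.36 d).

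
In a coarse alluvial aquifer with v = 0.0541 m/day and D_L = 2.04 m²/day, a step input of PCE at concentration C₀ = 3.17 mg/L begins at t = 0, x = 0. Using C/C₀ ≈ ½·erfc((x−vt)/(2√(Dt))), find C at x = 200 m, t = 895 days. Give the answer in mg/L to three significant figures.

0.0192 mg/L

For a continuous step input, C/C₀ ≈ ½·erfc((x−vt)/(2√(Dt))).
vt = 0.0541 × 895 = 48.4195 m and 2√(Dt) = 2√(2.04 × 895) = 85.46 m.
Argument (x−vt)/(2√(Dt)) = (200 − 48.4195)/85.46 = 1.774; ½·erfc(1.774) = 0.006057.
C = 3.17 × 0.006057 = 0.0192 mg/L.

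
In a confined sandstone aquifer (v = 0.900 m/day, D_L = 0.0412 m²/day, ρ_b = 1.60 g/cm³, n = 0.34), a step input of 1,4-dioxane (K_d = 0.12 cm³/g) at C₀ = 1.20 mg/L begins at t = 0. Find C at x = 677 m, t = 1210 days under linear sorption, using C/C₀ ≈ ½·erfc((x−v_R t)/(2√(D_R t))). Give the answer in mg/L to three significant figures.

1.19 mg/L

Retardation factor R = 1 + ρ_b·K_d/n = 1 + 1.60 × 0.12/0.34 = 1.565.
Sorption retards both mechanisms: v_R = v/R = 0.5751 m/day, D_R = D/R = 0.02633 m²/day.
v_R·t = 0.5751 × 1210 = 695.871 m; 2√(D_R t) = 11.29 m; argument = (677 − 695.871)/11.29 = -1.671.
C = C₀ × ½·erfc(-1.671) = 1.20 × 0.9909 = 1.19 mg/L.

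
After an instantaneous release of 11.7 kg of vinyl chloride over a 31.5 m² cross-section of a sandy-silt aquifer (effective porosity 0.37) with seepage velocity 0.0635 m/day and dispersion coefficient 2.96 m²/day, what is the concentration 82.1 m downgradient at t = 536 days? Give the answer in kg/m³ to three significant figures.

For an instantaneous plane source, C(x,t) = M/(n_e·A·√(4πDt)) · exp(−(x−vt)²/(4Dt)), with n_e·A the pore (flow) area.
Plume center vt = 0.0635 × 536 = 34.036 m, so the well at 82.1 m is 48.064 m downgradient of the peak.
√(4πDt) = 141.2 m, giving peak height M/(n_e·A·√(4πDt)) = 11.7/(0.37 × 31.5 × 141.2) = 0.007109 kg/m³.
(x−vt)²/(4Dt) = (48.064)²/(4 × 2.96 × 536) = 0.3640; exp(−0.3640) = 0.6949.
C = 0.007109 × 0.6949 = 0.00494 kg/m³.

0.00494 kg/m³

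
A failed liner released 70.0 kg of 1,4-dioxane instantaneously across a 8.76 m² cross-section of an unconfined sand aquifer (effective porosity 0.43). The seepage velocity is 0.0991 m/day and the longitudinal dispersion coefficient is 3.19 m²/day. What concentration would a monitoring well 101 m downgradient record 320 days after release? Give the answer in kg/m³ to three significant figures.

0.0506 kg/m³

For an instantaneous plane source, C(x,t) = M/(n_e·A·√(4πDt)) · exp(−(x−vt)²/(4Dt)), with n_e·A the pore (flow) area.
Plume center vt = 0.0991 × 320 = 31.712 m, so the well at 101 m is 69.288 m downgradient of the peak.
√(4πDt) = 113.3 m, giving peak height M/(n_e·A·√(4πDt)) = 70.0/(0.43 × 8.76 × 113.3) = 0.1640 kg/m³.
(x−vt)²/(4Dt) = (69.288)²/(4 × 3.19 × 320) = 1.176; exp(−1.176) = 0.3085.
C = 0.1640 × 0.3085 = 0.0506 kg/m³.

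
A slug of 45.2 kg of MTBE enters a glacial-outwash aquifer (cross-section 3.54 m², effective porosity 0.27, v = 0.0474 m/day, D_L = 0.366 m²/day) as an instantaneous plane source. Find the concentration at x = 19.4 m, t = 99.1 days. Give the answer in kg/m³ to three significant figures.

For an instantaneous plane source, C(x,t) = M/(n_e·A·√(4πDt)) · exp(−(x−vt)²/(4Dt)), with n_e·A the pore (flow) area.
Plume center vt = 0.0474 × 99.1 = 4.69734 m, so the well at 19.4 m is 14.70266 m downgradient of the peak.
√(4πDt) = 21.35 m, giving peak height M/(n_e·A·√(4πDt)) = 45.2/(0.27 × 3.54 × 21.35) = 2.215 kg/m³.
(x−vt)²/(4Dt) = (14.70266)²/(4 × 0.366 × 99.1) = 1.490; exp(−1.490) = 0.2254.
C = 2.215 × 0.2254 = 0.499 kg/m³.

0.499 kg/m³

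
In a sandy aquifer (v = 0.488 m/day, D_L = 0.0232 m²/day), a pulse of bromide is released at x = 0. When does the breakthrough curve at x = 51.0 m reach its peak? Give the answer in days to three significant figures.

For the 1D instantaneous-source solution, setting ∂C/∂t = 0 at fixed x gives v²t² + 2Dt − x² = 0, so t = (√(D² + v²x²) − D)/v².
√(D² + v²x²) = √(0.0232² + 0.488² × 51.0²) = 24.89; v² = 0.238144.
t = (24.89 − 0.0232)/0.238144 = 104 days (vs. the pure-advection estimate x/v = 105 d).

104 days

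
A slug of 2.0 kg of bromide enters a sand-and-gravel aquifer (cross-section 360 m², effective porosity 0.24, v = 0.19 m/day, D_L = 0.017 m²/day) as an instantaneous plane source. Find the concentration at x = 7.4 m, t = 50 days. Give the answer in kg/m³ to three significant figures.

For an instantaneous plane source, C(x,t) = M/(n_e·A·√(4πDt)) · exp(−(x−vt)²/(4Dt)), with n_e·A the pore (flow) area.
Plume center vt = 0.19 × 50 = 9.5 m, so the well at 7.4 m is 2.1 m upgradient of the peak.
√(4πDt) = 3.268 m, giving peak height M/(n_e·A·√(4πDt)) = 2.0/(0.24 × 360 × 3.268) = 0.007083 kg/m³.
(x−vt)²/(4Dt) = (-2.1)²/(4 × 0.017 × 50) = 1.297; exp(−1.297) = 0.2734.
C = 0.007083 × 0.2734 = 0.00194 kg/m³.

0.00194 kg/m³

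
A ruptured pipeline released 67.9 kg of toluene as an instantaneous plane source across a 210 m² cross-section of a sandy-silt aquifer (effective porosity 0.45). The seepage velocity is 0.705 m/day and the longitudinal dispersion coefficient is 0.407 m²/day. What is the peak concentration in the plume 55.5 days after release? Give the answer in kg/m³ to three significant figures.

0.0426 kg/m³

The peak of an instantaneous 1D plume sits at x = vt; there the Gaussian factor is 1 and C_max = M/(n_e·A·√(4πDt)), where n_e·A is the pore area the mass is dissolved in.
√(4πDt) = √(4π × 0.407 × 55.5) = 16.85 m, so C_max = 67.9/(0.45 × 210 × 16.85) = 0.0426 kg/m³.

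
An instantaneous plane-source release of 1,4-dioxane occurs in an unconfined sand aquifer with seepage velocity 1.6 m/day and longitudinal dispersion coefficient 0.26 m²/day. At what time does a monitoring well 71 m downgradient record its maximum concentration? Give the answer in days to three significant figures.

44.3 days

For the 1D instantaneous-source solution, setting ∂C/∂t = 0 at fixed x gives v²t² + 2Dt − x² = 0, so t = (√(D² + v²x²) − D)/v².
√(D² + v²x²) = √(0.26² + 1.6² × 71²) = 113.6; v² = 2.56.
t = (113.6 − 0.26)/2.56 = 44.3 days (vs. the pure-advection estimate x/v = 44.4 d).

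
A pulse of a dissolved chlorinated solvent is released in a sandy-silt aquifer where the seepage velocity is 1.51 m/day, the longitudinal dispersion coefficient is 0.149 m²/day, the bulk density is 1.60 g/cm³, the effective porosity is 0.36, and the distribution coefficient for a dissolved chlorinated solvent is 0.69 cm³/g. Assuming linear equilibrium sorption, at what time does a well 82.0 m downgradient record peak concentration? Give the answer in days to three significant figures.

221 days

Retardation factor R = 1 + ρ_b·K_d/n = 1 + 1.60 × 0.69/0.36 = 4.067.
Sorption retards both mechanisms: v_R = v/R = 0.3713 m/day, D_R = D/R = 0.03664 m²/day.
Peak time from v_R²t² + 2D_R t − x² = 0: t = (√(D_R² + v_R²x²) − D_R)/v_R².
√(D_R² + v_R²x²) = √(0.03664² + 0.3713² × 82.0²) = 30.45; v_R² = 0.1379.
t = (30.45 − 0.03664)/0.1379 = 221 days.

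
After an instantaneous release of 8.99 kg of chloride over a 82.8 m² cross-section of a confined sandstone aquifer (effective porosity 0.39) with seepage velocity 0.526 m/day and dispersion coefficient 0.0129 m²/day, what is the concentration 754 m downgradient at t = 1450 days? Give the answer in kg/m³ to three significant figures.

For an instantaneous plane source, C(x,t) = M/(n_e·A·√(4πDt)) · exp(−(x−vt)²/(4Dt)), with n_e·A the pore (flow) area.
Plume center vt = 0.526 × 1450 = 762.7 m, so the well at 754 m is 8.7 m upgradient of the peak.
√(4πDt) = 15.33 m, giving peak height M/(n_e·A·√(4πDt)) = 8.99/(0.39 × 82.8 × 15.33) = 0.01816 kg/m³.
(x−vt)²/(4Dt) = (-8.7)²/(4 × 0.0129 × 1450) = 1.012; exp(−1.012) = 0.3635.
C = 0.01816 × 0.3635 = 0.00660 kg/m³.

0.00660 kg/m³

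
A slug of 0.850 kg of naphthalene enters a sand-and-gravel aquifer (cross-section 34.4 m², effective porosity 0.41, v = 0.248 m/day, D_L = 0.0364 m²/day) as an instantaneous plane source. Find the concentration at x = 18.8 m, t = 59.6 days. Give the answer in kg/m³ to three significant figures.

0.00179 kg/m³

For an instantaneous plane source, C(x,t) = M/(n_e·A·√(4πDt)) · exp(−(x−vt)²/(4Dt)), with n_e·A the pore (flow) area.
Plume center vt = 0.248 × 59.6 = 14.7808 m, so the well at 18.8 m is 4.0192 m downgradient of the peak.
√(4πDt) = 5.221 m, giving peak height M/(n_e·A·√(4πDt)) = 0.850/(0.41 × 34.4 × 5.221) = 0.01154 kg/m³.
(x−vt)²/(4Dt) = (4.0192)²/(4 × 0.0364 × 59.6) = 1.862; exp(−1.862) = 0.1554.
C = 0.01154 × 0.1554 = 0.00179 kg/m³.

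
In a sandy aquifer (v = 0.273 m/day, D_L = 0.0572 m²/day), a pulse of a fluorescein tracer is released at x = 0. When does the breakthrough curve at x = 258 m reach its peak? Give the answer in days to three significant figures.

For the 1D instantaneous-source solution, setting ∂C/∂t = 0 at fixed x gives v²t² + 2Dt − x² = 0, so t = (√(D² + v²x²) − D)/v².
√(D² + v²x²) = √(0.0572² + 0.273² × 258²) = 70.43; v² = 0.074529.
t = (70.43 − 0.0572)/0.074529 = 944 days (vs. the pure-advection estimate x/v = 945 d).

944 days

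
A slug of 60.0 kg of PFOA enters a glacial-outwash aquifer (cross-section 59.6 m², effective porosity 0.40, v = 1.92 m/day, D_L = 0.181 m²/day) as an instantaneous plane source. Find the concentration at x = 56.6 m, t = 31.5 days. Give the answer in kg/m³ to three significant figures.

For an instantaneous plane source, C(x,t) = M/(n_e·A·√(4πDt)) · exp(−(x−vt)²/(4Dt)), with n_e·A the pore (flow) area.
Plume center vt = 1.92 × 31.5 = 60.48 m, so the well at 56.6 m is 3.88 m upgradient of the peak.
√(4πDt) = 8.464 m, giving peak height M/(n_e·A·√(4πDt)) = 60.0/(0.40 × 59.6 × 8.464) = 0.2974 kg/m³.
(x−vt)²/(4Dt) = (-3.88)²/(4 × 0.181 × 31.5) = 0.6601; exp(−0.6601) = 0.5168.
C = 0.2974 × 0.5168 = 0.154 kg/m³.

0.154 kg/m³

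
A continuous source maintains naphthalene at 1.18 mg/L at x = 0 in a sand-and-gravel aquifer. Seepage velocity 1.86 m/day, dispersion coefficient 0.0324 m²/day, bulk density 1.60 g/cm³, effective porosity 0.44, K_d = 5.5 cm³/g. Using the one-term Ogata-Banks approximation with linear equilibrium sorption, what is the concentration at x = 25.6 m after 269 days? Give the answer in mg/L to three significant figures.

Retardation factor R = 1 + ρ_b·K_d/n = 1 + 1.60 × 5.5/0.44 = 21.00.
Sorption retards both mechanisms: v_R = v/R = 0.08857 m/day, D_R = D/R = 0.001543 m²/day.
v_R·t = 0.08857 × 269 = 23.82533 m; 2√(D_R t) = 1.289 m; argument = (25.6 − 23.82533)/1.289 = 1.377.
C = C₀ × ½·erfc(1.377) = 1.18 × 0.02575 = 0.0304 mg/L.

0.0304 mg/L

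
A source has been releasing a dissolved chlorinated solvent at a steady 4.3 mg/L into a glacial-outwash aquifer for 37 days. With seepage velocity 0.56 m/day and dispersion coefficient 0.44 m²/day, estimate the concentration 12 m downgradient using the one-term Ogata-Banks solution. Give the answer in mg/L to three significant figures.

4.03 mg/L

For a continuous step input, C/C₀ ≈ ½·erfc((x−vt)/(2√(Dt))).
vt = 0.56 × 37 = 20.72 m and 2√(Dt) = 2√(0.44 × 37) = 8.070 m.
Argument (x−vt)/(2√(Dt)) = (12 − 20.72)/8.070 = -1.081; ½·erfc(-1.081) = 0.9368.
C = 4.3 × 0.9368 = 4.03 mg/L.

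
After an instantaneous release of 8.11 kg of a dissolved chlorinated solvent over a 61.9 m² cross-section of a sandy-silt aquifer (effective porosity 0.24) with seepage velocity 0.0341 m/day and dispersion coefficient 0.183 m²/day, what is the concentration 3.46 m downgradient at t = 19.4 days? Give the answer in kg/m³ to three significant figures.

For an instantaneous plane source, C(x,t) = M/(n_e·A·√(4πDt)) · exp(−(x−vt)²/(4Dt)), with n_e·A the pore (flow) area.
Plume center vt = 0.0341 × 19.4 = 0.66154 m, so the well at 3.46 m is 2.79846 m downgradient of the peak.
√(4πDt) = 6.679 m, giving peak height M/(n_e·A·√(4πDt)) = 8.11/(0.24 × 61.9 × 6.679) = 0.08173 kg/m³.
(x−vt)²/(4Dt) = (2.79846)²/(4 × 0.183 × 19.4) = 0.5515; exp(−0.5515) = 0.5761.
C = 0.08173 × 0.5761 = 0.0471 kg/m³.

0.0471 kg/m³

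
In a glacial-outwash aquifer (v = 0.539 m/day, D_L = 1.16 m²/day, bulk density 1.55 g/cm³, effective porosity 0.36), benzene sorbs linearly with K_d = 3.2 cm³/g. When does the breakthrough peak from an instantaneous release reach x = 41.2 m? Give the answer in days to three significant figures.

Retardation factor R = 1 + ρ_b·K_d/n = 1 + 1.55 × 3.2/0.36 = 14.78.
Sorption retards both mechanisms: v_R = v/R = 0.03647 m/day, D_R = D/R = 0.07848 m²/day.
Peak time from v_R²t² + 2D_R t − x² = 0: t = (√(D_R² + v_R²x²) − D_R)/v_R².
√(D_R² + v_R²x²) = √(0.07848² + 0.03647² × 41.2²) = 1.505; v_R² = 0.001330.
t = (1.505 − 0.07848)/0.001330 = 1070 days.

1070 days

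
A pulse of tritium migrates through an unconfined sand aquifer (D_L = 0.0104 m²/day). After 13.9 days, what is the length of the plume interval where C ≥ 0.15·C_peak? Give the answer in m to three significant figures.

2.09 m

The plume is Gaussian with σ = √(2Dt) = √(2 × 0.0104 × 13.9) = 0.5377 m.
C/C_peak = exp(−Δx²/(2σ²)) = 0.15 ⇒ Δx = σ·√(−2 ln 0.15) = 0.5377 × 1.948 = 1.047 m.
Width = 2Δx = 2.09 m.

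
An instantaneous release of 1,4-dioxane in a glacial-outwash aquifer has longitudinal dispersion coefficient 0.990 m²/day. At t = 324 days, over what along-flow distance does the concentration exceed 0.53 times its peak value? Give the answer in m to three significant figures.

57.1 m

The plume is Gaussian with σ = √(2Dt) = √(2 × 0.990 × 324) = 25.33 m.
C/C_peak = exp(−Δx²/(2σ²)) = 0.53 ⇒ Δx = σ·√(−2 ln 0.53) = 25.33 × 1.127 = 28.55 m.
Width = 2Δx = 57.1 m.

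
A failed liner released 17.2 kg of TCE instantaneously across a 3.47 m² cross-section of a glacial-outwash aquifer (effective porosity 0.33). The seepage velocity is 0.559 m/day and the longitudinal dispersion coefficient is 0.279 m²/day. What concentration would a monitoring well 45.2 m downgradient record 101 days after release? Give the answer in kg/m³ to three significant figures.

For an instantaneous plane source, C(x,t) = M/(n_e·A·√(4πDt)) · exp(−(x−vt)²/(4Dt)), with n_e·A the pore (flow) area.
Plume center vt = 0.559 × 101 = 56.459 m, so the well at 45.2 m is 11.259 m upgradient of the peak.
√(4πDt) = 18.82 m, giving peak height M/(n_e·A·√(4πDt)) = 17.2/(0.33 × 3.47 × 18.82) = 0.7981 kg/m³.
(x−vt)²/(4Dt) = (-11.259)²/(4 × 0.279 × 101) = 1.125; exp(−1.125) = 0.3247.
C = 0.7981 × 0.3247 = 0.259 kg/m³.

0.259 kg/m³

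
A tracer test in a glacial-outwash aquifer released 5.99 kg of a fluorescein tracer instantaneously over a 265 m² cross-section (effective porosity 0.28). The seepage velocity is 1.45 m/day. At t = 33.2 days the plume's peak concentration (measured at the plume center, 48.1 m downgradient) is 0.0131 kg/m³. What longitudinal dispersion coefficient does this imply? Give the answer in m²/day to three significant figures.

0.0910 m²/day

At the plume center C_max = M/(n_e·A·√(4πDt)), so D = M²/(4πt·(n_e·A·C_max)²).
n_e·A·C_max = 0.28 × 265 × 0.0131 = 0.9720 kg/m.
D = 5.99²/(4π × 33.2 × 0.9720²) = 0.0910 m²/day.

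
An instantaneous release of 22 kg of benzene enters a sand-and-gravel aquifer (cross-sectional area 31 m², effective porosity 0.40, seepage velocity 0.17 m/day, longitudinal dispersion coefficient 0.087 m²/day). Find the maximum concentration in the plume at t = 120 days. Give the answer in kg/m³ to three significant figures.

The peak of an instantaneous 1D plume sits at x = vt; there the Gaussian factor is 1 and C_max = M/(n_e·A·√(4πDt)), where n_e·A is the pore area the mass is dissolved in.
√(4πDt) = √(4π × 0.087 × 120) = 11.45 m, so C_max = 22/(0.40 × 31 × 11.45) = 0.155 kg/m³.

0.155 kg/m³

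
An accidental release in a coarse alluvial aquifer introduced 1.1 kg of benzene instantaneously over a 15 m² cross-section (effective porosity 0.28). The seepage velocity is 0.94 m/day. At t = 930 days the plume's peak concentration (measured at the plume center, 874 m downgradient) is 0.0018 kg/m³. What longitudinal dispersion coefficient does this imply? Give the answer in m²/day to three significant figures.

At the plume center C_max = M/(n_e·A·√(4πDt)), so D = M²/(4πt·(n_e·A·C_max)²).
n_e·A·C_max = 0.28 × 15 × 0.0018 = 0.007560 kg/m.
D = 1.1²/(4π × 930 × 0.007560²) = 1.81 m²/day.

1.81 m²/day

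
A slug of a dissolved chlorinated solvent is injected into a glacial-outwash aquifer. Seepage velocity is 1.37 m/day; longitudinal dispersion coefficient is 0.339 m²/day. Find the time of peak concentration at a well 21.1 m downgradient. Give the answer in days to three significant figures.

For the 1D instantaneous-source solution, setting ∂C/∂t = 0 at fixed x gives v²t² + 2Dt − x² = 0, so t = (√(D² + v²x²) − D)/v².
√(D² + v²x²) = √(0.339² + 1.37² × 21.1²) = 28.91; v² = 1.8769.
t = (28.91 − 0.339)/1.8769 = 15.2 days (vs. the pure-advection estimate x/v = 15.4 d).

15.2 days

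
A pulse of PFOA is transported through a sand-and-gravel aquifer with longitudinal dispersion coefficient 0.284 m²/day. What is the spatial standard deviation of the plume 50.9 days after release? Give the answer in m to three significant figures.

Dispersive spreading gives a Gaussian with σ² = 2Dt; advection only shifts the center.
σ = √(2 × 0.284 × 50.9) = 5.38 m.

5.38 m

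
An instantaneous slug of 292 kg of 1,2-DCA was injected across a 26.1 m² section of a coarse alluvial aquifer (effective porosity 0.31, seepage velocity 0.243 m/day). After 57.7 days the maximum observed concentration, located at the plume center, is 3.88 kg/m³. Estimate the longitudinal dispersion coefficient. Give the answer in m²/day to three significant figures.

At the plume center C_max = M/(n_e·A·√(4πDt)), so D = M²/(4πt·(n_e·A·C_max)²).
n_e·A·C_max = 0.31 × 26.1 × 3.88 = 31.39 kg/m.
D = 292²/(4π × 57.7 × 31.39²) = 0.119 m²/day.

0.119 m²/day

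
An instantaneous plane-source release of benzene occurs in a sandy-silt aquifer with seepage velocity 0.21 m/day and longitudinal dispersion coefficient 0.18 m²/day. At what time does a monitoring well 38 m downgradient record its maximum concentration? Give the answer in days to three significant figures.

For the 1D instantaneous-source solution, setting ∂C/∂t = 0 at fixed x gives v²t² + 2Dt − x² = 0, so t = (√(D² + v²x²) − D)/v².
√(D² + v²x²) = √(0.18² + 0.21² × 38²) = 7.982; v² = 0.0441.
t = (7.982 − 0.18)/0.0441 = 177 days (vs. the pure-advection estimate x/v = 181 d).

177 days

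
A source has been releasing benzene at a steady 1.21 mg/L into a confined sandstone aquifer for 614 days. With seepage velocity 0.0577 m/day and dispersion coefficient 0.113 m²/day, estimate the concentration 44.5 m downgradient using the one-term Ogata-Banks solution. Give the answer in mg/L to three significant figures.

0.267 mg/L

For a continuous step input, C/C₀ ≈ ½·erfc((x−vt)/(2√(Dt))).
vt = 0.0577 × 614 = 35.4278 m and 2√(Dt) = 2√(0.113 × 614) = 16.66 m.
Argument (x−vt)/(2√(Dt)) = (44.5 − 35.4278)/16.66 = 0.5445; ½·erfc(0.5445) = 0.2206.
C = 1.21 × 0.2206 = 0.267 mg/L.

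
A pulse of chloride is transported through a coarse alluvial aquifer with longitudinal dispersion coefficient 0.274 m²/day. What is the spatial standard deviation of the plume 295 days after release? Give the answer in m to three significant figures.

Dispersive spreading gives a Gaussian with σ² = 2Dt; advection only shifts the center.
σ = √(2 × 0.274 × 295) = 12.7 m.

12.7 m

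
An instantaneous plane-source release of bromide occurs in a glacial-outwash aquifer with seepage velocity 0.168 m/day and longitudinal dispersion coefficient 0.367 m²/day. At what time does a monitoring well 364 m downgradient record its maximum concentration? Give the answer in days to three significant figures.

For the 1D instantaneous-source solution, setting ∂C/∂t = 0 at fixed x gives v²t² + 2Dt − x² = 0, so t = (√(D² + v²x²) − D)/v².
√(D² + v²x²) = √(0.367² + 0.168² × 364²) = 61.15; v² = 0.028224.
t = (61.15 − 0.367)/0.028224 = 2150 days (vs. the pure-advection estimate x/v = 2170 d).

2150 days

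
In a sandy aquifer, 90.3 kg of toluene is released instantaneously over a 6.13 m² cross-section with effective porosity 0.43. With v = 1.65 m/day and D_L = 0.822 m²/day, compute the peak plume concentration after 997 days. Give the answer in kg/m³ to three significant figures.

0.338 kg/m³

The peak of an instantaneous 1D plume sits at x = vt; there the Gaussian factor is 1 and C_max = M/(n_e·A·√(4πDt)), where n_e·A is the pore area the mass is dissolved in.
√(4πDt) = √(4π × 0.822 × 997) = 101.5 m, so C_max = 90.3/(0.43 × 6.13 × 101.5) = 0.338 kg/m³.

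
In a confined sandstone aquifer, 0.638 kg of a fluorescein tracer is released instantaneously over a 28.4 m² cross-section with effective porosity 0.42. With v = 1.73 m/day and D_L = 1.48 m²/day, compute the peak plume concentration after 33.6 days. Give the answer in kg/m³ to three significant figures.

0.00214 kg/m³

The peak of an instantaneous 1D plume sits at x = vt; there the Gaussian factor is 1 and C_max = M/(n_e·A·√(4πDt)), where n_e·A is the pore area the mass is dissolved in.
√(4πDt) = √(4π × 1.48 × 33.6) = 25.00 m, so C_max = 0.638/(0.42 × 28.4 × 25.00) = 0.00214 kg/m³.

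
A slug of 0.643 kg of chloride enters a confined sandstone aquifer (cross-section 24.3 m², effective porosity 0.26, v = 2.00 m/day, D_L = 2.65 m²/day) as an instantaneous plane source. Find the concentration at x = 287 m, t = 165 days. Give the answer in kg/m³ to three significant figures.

0.000477 kg/m³

For an instantaneous plane source, C(x,t) = M/(n_e·A·√(4πDt)) · exp(−(x−vt)²/(4Dt)), with n_e·A the pore (flow) area.
Plume center vt = 2.00 × 165 = 330 m, so the well at 287 m is 43 m upgradient of the peak.
√(4πDt) = 74.13 m, giving peak height M/(n_e·A·√(4πDt)) = 0.643/(0.26 × 24.3 × 74.13) = 0.001373 kg/m³.
(x−vt)²/(4Dt) = (-43)²/(4 × 2.65 × 165) = 1.057; exp(−1.057) = 0.3475.
C = 0.001373 × 0.3475 = 0.000477 kg/m³.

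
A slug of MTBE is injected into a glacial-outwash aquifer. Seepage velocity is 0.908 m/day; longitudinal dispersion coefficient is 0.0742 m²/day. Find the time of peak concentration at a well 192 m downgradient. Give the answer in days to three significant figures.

For the 1D instantaneous-source solution, setting ∂C/∂t = 0 at fixed x gives v²t² + 2Dt − x² = 0, so t = (√(D² + v²x²) − D)/v².
√(D² + v²x²) = √(0.0742² + 0.908² × 192²) = 174.3; v² = 0.824464.
t = (174.3 − 0.0742)/0.824464 = 211 days (vs. the pure-advection estimate x/v = 211 d).

211 days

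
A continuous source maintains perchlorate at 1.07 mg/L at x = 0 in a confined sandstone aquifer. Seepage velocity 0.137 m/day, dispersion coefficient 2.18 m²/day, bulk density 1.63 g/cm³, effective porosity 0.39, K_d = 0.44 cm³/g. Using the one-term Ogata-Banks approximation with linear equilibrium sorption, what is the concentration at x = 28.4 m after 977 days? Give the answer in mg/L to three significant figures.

Retardation factor R = 1 + ρ_b·K_d/n = 1 + 1.63 × 0.44/0.39 = 2.839.
Sorption retards both mechanisms: v_R = v/R = 0.04826 m/day, D_R = D/R = 0.7679 m²/day.
v_R·t = 0.04826 × 977 = 47.15002 m; 2√(D_R t) = 54.78 m; argument = (28.4 − 47.15002)/54.78 = -0.3423.
C = C₀ × ½·erfc(-0.3423) = 1.07 × 0.6858 = 0.734 mg/L.

0.734 mg/L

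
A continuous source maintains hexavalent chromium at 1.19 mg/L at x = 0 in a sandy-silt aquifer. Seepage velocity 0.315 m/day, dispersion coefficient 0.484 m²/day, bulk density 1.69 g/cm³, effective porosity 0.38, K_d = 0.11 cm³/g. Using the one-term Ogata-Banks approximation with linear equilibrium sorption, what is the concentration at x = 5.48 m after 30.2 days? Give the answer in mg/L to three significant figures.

0.692 mg/L

Retardation factor R = 1 + ρ_b·K_d/n = 1 + 1.69 × 0.11/0.38 = 1.489.
Sorption retards both mechanisms: v_R = v/R = 0.2116 m/day, D_R = D/R = 0.3251 m²/day.
v_R·t = 0.2116 × 30.2 = 6.39032 m; 2√(D_R t) = 6.267 m; argument = (5.48 − 6.39032)/6.267 = -0.1453.
C = C₀ × ½·erfc(-0.1453) = 1.19 × 0.5814 = 0.692 mg/L.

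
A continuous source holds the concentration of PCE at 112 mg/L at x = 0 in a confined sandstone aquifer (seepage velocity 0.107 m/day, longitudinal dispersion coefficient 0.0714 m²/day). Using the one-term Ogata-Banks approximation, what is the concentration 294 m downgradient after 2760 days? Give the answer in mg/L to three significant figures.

For a continuous step input, C/C₀ ≈ ½·erfc((x−vt)/(2√(Dt))).
vt = 0.107 × 2760 = 295.32 m and 2√(Dt) = 2√(0.0714 × 2760) = 28.08 m.
Argument (x−vt)/(2√(Dt)) = (294 − 295.32)/28.08 = -0.04701; ½·erfc(-0.04701) = 0.5265.
C = 112 × 0.5265 = 59.0 mg/L.

59.0 mg/L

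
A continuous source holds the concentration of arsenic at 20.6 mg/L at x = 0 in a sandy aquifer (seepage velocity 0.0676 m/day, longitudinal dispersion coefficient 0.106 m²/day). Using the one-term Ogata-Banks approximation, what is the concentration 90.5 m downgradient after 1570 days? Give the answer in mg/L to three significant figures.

For a continuous step input, C/C₀ ≈ ½·erfc((x−vt)/(2√(Dt))).
vt = 0.0676 × 1570 = 106.132 m and 2√(Dt) = 2√(0.106 × 1570) = 25.80 m.
Argument (x−vt)/(2√(Dt)) = (90.5 − 106.132)/25.80 = -0.6059; ½·erfc(-0.6059) = 0.8042.
C = 20.6 × 0.8042 = 16.6 mg/L.

16.6 mg/L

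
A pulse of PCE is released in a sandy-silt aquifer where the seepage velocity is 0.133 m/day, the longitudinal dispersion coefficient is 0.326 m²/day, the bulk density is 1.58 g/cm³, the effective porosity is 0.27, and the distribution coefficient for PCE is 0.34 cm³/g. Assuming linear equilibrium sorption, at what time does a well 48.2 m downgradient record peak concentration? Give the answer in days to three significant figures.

1030 days

Retardation factor R = 1 + ρ_b·K_d/n = 1 + 1.58 × 0.34/0.27 = 2.990.
Sorption retards both mechanisms: v_R = v/R = 0.04448 m/day, D_R = D/R = 0.1090 m²/day.
Peak time from v_R²t² + 2D_R t − x² = 0: t = (√(D_R² + v_R²x²) − D_R)/v_R².
√(D_R² + v_R²x²) = √(0.1090² + 0.04448² × 48.2²) = 2.147; v_R² = 0.001978.
t = (2.147 − 0.1090)/0.001978 = 1030 days.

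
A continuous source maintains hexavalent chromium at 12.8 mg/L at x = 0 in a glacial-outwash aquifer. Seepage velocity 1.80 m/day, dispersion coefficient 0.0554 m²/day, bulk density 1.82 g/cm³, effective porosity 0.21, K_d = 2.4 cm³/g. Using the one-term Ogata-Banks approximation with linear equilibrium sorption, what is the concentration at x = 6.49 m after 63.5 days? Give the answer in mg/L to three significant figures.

Retardation factor R = 1 + ρ_b·K_d/n = 1 + 1.82 × 2.4/0.21 = 21.80.
Sorption retards both mechanisms: v_R = v/R = 0.08257 m/day, D_R = D/R = 0.002541 m²/day.
v_R·t = 0.08257 × 63.5 = 5.243195 m; 2√(D_R t) = 0.8034 m; argument = (6.49 − 5.243195)/0.8034 = 1.552.
C = C₀ × ½·erfc(1.552) = 12.8 × 0.01409 = 0.180 mg/L.

0.180 mg/L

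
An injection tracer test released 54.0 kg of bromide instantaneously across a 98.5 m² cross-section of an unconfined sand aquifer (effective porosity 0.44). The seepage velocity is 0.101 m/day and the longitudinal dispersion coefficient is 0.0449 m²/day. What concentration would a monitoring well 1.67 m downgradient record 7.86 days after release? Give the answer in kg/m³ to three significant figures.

For an instantaneous plane source, C(x,t) = M/(n_e·A·√(4πDt)) · exp(−(x−vt)²/(4Dt)), with n_e·A the pore (flow) area.
Plume center vt = 0.101 × 7.86 = 0.79386 m, so the well at 1.67 m is 0.87614 m downgradient of the peak.
√(4πDt) = 2.106 m, giving peak height M/(n_e·A·√(4πDt)) = 54.0/(0.44 × 98.5 × 2.106) = 0.5916 kg/m³.
(x−vt)²/(4Dt) = (0.87614)²/(4 × 0.0449 × 7.86) = 0.5438; exp(−0.5438) = 0.5805.
C = 0.5916 × 0.5805 = 0.343 kg/m³.

0.343 kg/m³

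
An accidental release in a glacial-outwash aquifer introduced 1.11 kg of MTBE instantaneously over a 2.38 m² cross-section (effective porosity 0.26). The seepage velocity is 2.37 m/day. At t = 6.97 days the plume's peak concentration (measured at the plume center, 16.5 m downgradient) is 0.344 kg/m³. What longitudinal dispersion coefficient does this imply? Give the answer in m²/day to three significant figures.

At the plume center C_max = M/(n_e·A·√(4πDt)), so D = M²/(4πt·(n_e·A·C_max)²).
n_e·A·C_max = 0.26 × 2.38 × 0.344 = 0.2129 kg/m.
D = 1.11²/(4π × 6.97 × 0.2129²) = 0.310 m²/day.

0.310 m²/day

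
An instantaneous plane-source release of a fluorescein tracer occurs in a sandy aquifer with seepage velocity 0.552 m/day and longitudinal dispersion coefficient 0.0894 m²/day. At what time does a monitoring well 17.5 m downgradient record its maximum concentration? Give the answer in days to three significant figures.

For the 1D instantaneous-source solution, setting ∂C/∂t = 0 at fixed x gives v²t² + 2Dt − x² = 0, so t = (√(D² + v²x²) − D)/v².
√(D² + v²x²) = √(0.0894² + 0.552² × 17.5²) = 9.660; v² = 0.304704.
t = (9.660 − 0.0894)/0.304704 = 31.4 days (vs. the pure-advection estimate x/v = 31.7 d).

31.4 days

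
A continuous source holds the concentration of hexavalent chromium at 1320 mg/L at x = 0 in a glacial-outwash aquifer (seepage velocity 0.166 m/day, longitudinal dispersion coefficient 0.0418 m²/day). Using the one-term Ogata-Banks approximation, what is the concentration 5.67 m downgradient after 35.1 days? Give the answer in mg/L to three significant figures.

For a continuous step input, C/C₀ ≈ ½·erfc((x−vt)/(2√(Dt))).
vt = 0.166 × 35.1 = 5.8266 m and 2√(Dt) = 2√(0.0418 × 35.1) = 2.423 m.
Argument (x−vt)/(2√(Dt)) = (5.67 − 5.8266)/2.423 = -0.06463; ½·erfc(-0.06463) = 0.5364.
C = 1320 × 0.5364 = 708 mg/L.

708 mg/L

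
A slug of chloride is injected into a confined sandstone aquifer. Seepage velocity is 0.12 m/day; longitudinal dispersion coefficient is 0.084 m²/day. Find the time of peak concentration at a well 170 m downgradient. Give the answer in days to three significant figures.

1410 days

For the 1D instantaneous-source solution, setting ∂C/∂t = 0 at fixed x gives v²t² + 2Dt − x² = 0, so t = (√(D² + v²x²) − D)/v².
√(D² + v²x²) = √(0.084² + 0.12² × 170²) = 20.40; v² = 0.0144.
t = (20.40 − 0.084)/0.0144 = 1410 days (vs. the pure-advection estimate x/v = 1420 d).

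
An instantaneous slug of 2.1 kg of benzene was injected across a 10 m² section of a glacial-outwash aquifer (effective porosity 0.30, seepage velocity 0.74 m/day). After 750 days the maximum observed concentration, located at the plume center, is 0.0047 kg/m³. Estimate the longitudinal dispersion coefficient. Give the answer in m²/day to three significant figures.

At the plume center C_max = M/(n_e·A·√(4πDt)), so D = M²/(4πt·(n_e·A·C_max)²).
n_e·A·C_max = 0.30 × 10 × 0.0047 = 0.01410 kg/m.
D = 2.1²/(4π × 750 × 0.01410²) = 2.35 m²/day.

2.35 m²/day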